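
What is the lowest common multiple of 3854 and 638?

1229426

gcd first: 3854 = 6·638 + 26; 638 = 24·26 + 14; 26 = 1·14 + 12; 14 = 1·12 + 2; 12 = 6·2 + 0 → gcd = 2
lcm = 3854·638/gcd = 2458852/2 = 1229426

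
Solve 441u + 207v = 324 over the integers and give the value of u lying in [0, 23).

Euclid: 441 = 2·207 + 27; 207 = 7·27 + 18; 27 = 1·18 + 9; 18 = 2·9 + 0 → gcd = 9; 324 = 9·36.
Back-substitution yields 441·(8) + 207·(-17) = 9, so one solution is u = 8·36 = 288, v = -17·36 = -612.
Solutions in u differ by 207/9 = 23; the one in [0, 23) is 288 mod 23 = 12.

12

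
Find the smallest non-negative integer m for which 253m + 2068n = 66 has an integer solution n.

82

Reduce mod 2068: 253m ≡ 66 (mod 2068). With g = gcd(253, 2068) = 11 dividing 66, divide through: 23m ≡ 6 (mod 188).
Since gcd(23, 188) = 1, m ≡ 6·(23)⁻¹ ≡ 82 (mod 188). Smallest non-negative: 82.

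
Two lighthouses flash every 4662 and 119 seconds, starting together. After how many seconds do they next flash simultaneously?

4662 = 2 · 3² · 7 · 37; 119 = 7 · 17
max exponents: 2 · 3² · 7 · 17 · 37 = 79254

79254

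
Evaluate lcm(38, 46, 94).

38 = 2 · 19; 46 = 2 · 23; 94 = 2 · 47
lcm takes max exponent of each prime: 2 · 19 · 23 · 47 = 41078

41078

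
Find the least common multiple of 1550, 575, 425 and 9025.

1550 = 2 · 5² · 31; 575 = 5² · 23; 425 = 5² · 17; 9025 = 5² · 19²
lcm takes max exponent of each prime: 2 · 5² · 17 · 19² · 23 · 31 = 218784050

218784050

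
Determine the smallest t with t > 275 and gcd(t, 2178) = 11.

Multiples of 11 above 275: 11·26, 11·27, … . Need the cofactor coprime to 2178/11 = 198.
Checking s = 26, 27, … the first with gcd(s, 198) = 1 is s = 29, giving 319.

319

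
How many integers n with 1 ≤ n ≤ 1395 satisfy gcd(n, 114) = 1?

114 = 2·3·19. Inclusion–exclusion on these primes:
1395 − ⌊1395/2⌋ − ⌊1395/3⌋ − ⌊1395/19⌋ + ⌊1395/6⌋ + ⌊1395/38⌋ + ⌊1395/57⌋ − ⌊1395/114⌋ = 440

440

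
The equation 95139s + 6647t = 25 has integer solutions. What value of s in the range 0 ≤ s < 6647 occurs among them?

1859

Euclid: 95139 = 14·6647 + 2081; 6647 = 3·2081 + 404; 2081 = 5·404 + 61; 404 = 6·61 + 38; 61 = 1·38 + 23; 38 = 1·23 + 15; 23 = 1·15 + 8; 15 = 1·8 + 7; 8 = 1·7 + 1; 7 = 7·1 + 0 → gcd = 1; 25 = 1·25.
Back-substitution yields 95139·(872) + 6647·(-12481) = 1, so one solution is s = 872·25 = 21800, t = -12481·25 = -312025.
Solutions in s differ by 6647/1 = 6647; the one in [0, 6647) is 21800 mod 6647 = 1859.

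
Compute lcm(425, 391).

425 = 5² · 17; 391 = 17 · 23
max exponents: 5² · 17 · 23 = 9775

9775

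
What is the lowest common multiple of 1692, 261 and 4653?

lcm(1692, 261) = 1692·261/gcd = 441612/9 = 49068
lcm(49068, 4653) = 49068·4653/gcd = 228313404/423 = 539748

539748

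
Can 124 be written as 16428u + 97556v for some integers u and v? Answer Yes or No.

By Bézout, 16428u + 97556v = 124 has integer solutions iff gcd(16428, 97556) | 124.
Euclid: 97556 = 5·16428 + 15416; 16428 = 1·15416 + 1012; 15416 = 15·1012 + 236; 1012 = 4·236 + 68; 236 = 3·68 + 32; 68 = 2·32 + 4; 32 = 8·4 + 0. gcd = 4; 124 mod 4 = 0. Yes.

Yes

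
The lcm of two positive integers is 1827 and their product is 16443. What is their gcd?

9

gcd·lcm = product, so gcd = 16443/1827 = 9.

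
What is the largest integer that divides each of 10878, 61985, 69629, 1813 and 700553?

49

gcd(10878, 61985): 61985 = 5·10878 + 7595; 10878 = 1·7595 + 3283; 7595 = 2·3283 + 1029; 3283 = 3·1029 + 196; 1029 = 5·196 + 49; 196 = 4·49 + 0 → 49
gcd(49, 69629): 69629 = 1421·49 + 0 → 49
gcd(49, 1813): 1813 = 37·49 + 0 → 49
gcd(49, 700553): 700553 = 14297·49 + 0 → 49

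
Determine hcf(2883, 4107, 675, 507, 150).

gcd(2883, 4107): 4107 = 1·2883 + 1224; 2883 = 2·1224 + 435; 1224 = 2·435 + 354; 435 = 1·354 + 81; 354 = 4·81 + 30; 81 = 2·30 + 21; 30 = 1·21 + 9; 21 = 2·9 + 3; 9 = 3·3 + 0 → 3
gcd(3, 675): 675 = 225·3 + 0 → 3
gcd(3, 507): 507 = 169·3 + 0 → 3
gcd(3, 150): 150 = 50·3 + 0 → 3

3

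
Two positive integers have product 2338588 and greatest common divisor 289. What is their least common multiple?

gcd·lcm = product, so lcm = 2338588/289 = 8092.

8092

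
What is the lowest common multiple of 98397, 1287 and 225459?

2085721209

98397 = 3² · 13 · 29²; 1287 = 3² · 11 · 13; 225459 = 3² · 13 · 41 · 47
lcm takes max exponent of each prime: 3² · 11 · 13 · 29² · 41 · 47 = 2085721209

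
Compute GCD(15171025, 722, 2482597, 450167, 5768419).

361

15171025 = 5² · 19² · 41²; 722 = 2 · 19²; 2482597 = 13 · 19² · 23²; 450167 = 19² · 29 · 43; 5768419 = 19³ · 29²
gcd takes min exponent of each prime: 19² = 361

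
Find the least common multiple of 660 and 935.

11220

660 = 2² · 3 · 5 · 11; 935 = 5 · 11 · 17
max exponents: 2² · 3 · 5 · 11 · 17 = 11220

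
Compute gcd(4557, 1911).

147

Euclid: 4557 = 2·1911 + 735; 1911 = 2·735 + 441; 735 = 1·441 + 294; 441 = 1·294 + 147; 294 = 2·147 + 0. Last nonzero remainder: 147.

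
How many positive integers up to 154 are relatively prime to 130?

130 = 2·5·13. Inclusion–exclusion on these primes:
154 − ⌊154/2⌋ − ⌊154/5⌋ − ⌊154/13⌋ + ⌊154/10⌋ + ⌊154/26⌋ + ⌊154/65⌋ − ⌊154/130⌋ = 57

57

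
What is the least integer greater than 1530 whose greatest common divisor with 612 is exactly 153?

612 = 153·4. Any m with gcd(m, 612) = 153 is a multiple of 153, say 153s, with s coprime to 4.
Need s > 1530/153, so s ≥ 11. First s ≥ 11 with gcd(s, 4) = 1 is s = 11. Thus m = 153·11 = 1683.

1683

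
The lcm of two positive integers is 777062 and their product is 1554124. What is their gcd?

gcd·lcm = product, so gcd = 1554124/777062 = 2.

2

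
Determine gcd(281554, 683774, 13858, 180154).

338

281554 = 2 · 7² · 13² · 17; 683774 = 2 · 7 · 13² · 17²; 13858 = 2 · 13² · 41; 180154 = 2 · 13³ · 41
gcd takes min exponent of each prime: 2 · 13² = 338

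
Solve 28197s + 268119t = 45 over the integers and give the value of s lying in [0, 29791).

27081

Euclid: 268119 = 9·28197 + 14346; 28197 = 1·14346 + 13851; 14346 = 1·13851 + 495; 13851 = 27·495 + 486; 495 = 1·486 + 9; 486 = 54·9 + 0 → gcd = 9; 45 = 9·5.
Back-substitution yields 28197·(-542) + 268119·(57) = 9, so one solution is s = -542·5 = -2710, t = 57·5 = 285.
Solutions in s differ by 268119/9 = 29791; the one in [0, 29791) is -2710 mod 29791 = 27081.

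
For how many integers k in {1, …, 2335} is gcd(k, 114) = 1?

738

114 = 2·3·19. Inclusion–exclusion on these primes:
2335 − ⌊2335/2⌋ − ⌊2335/3⌋ − ⌊2335/19⌋ + ⌊2335/6⌋ + ⌊2335/38⌋ + ⌊2335/57⌋ − ⌊2335/114⌋ = 738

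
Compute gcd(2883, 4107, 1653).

3

gcd(2883, 4107): 4107 = 1·2883 + 1224; 2883 = 2·1224 + 435; 1224 = 2·435 + 354; 435 = 1·354 + 81; 354 = 4·81 + 30; 81 = 2·30 + 21; 30 = 1·21 + 9; 21 = 2·9 + 3; 9 = 3·3 + 0 → 3
gcd(3, 1653): 1653 = 551·3 + 0 → 3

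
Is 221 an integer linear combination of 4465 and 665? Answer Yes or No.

No

gcd(4465, 665): 4465 = 6·665 + 475; 665 = 1·475 + 190; 475 = 2·190 + 95; 190 = 2·95 + 0 → 95
95 does not divide 221, so a solution does not exist.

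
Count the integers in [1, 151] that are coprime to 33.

92

Prime factors of 33: 3, 11. Count integers ≤ 151 divisible by none of them.
By inclusion–exclusion: 151 − ⌊151/3⌋ − ⌊151/11⌋ + ⌊151/33⌋ = 92.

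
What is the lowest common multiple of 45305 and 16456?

gcd first: 45305 = 2·16456 + 12393; 16456 = 1·12393 + 4063; 12393 = 3·4063 + 204; 4063 = 19·204 + 187; 204 = 1·187 + 17; 187 = 11·17 + 0 → gcd = 17
lcm = 45305·16456/gcd = 745539080/17 = 43855240

43855240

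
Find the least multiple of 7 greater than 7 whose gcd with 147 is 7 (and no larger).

14

147 = 7·21. Any x with gcd(x, 147) = 7 is a multiple of 7, say 7s, with s coprime to 21.
Need s > 7/7, so s ≥ 2. First s ≥ 2 with gcd(s, 21) = 1 is s = 2. Thus x = 7·2 = 14.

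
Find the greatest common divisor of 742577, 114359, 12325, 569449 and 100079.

gcd(742577, 114359): 742577 = 6·114359 + 56423; 114359 = 2·56423 + 1513; 56423 = 37·1513 + 442; 1513 = 3·442 + 187; 442 = 2·187 + 68; 187 = 2·68 + 51; 68 = 1·51 + 17; 51 = 3·17 + 0 → 17
gcd(17, 12325): 12325 = 725·17 + 0 → 17
gcd(17, 569449): 569449 = 33497·17 + 0 → 17
gcd(17, 100079): 100079 = 5887·17 + 0 → 17

17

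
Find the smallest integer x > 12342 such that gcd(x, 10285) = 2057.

14399

gcd(x, 10285) = 2057 forces 2057 | x; write x = 2057s. Then gcd(2057s, 2057·5) = 2057·gcd(s, 5), so need gcd(s, 5) = 1.
2057s > 12342 gives s ≥ 7. The least s ≥ 7 coprime to 5 is 7, so x = 2057·7 = 14399.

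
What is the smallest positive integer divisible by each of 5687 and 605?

28435

5687 = 11² · 47; 605 = 5 · 11²
max exponents: 5 · 11² · 47 = 28435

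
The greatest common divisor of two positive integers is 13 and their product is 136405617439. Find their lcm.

Since gcd(m,n)·lcm(m,n) = mn, lcm = 136405617439/13 = 10492739803.

10492739803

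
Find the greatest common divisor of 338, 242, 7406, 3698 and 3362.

338 = 2 · 13²; 242 = 2 · 11²; 7406 = 2 · 7 · 23²; 3698 = 2 · 43²; 3362 = 2 · 41²
gcd takes min exponent of each prime: 2 = 2

2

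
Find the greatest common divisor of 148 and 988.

Euclid: 988 = 6·148 + 100; 148 = 1·100 + 48; 100 = 2·48 + 4; 48 = 12·4 + 0. Last nonzero remainder: 4.

4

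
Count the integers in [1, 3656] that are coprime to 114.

1155

114 = 2·3·19. Inclusion–exclusion on these primes:
3656 − ⌊3656/2⌋ − ⌊3656/3⌋ − ⌊3656/19⌋ + ⌊3656/6⌋ + ⌊3656/38⌋ + ⌊3656/57⌋ − ⌊3656/114⌋ = 1155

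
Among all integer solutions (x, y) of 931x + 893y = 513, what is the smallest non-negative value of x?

37

Euclid: 931 = 1·893 + 38; 893 = 23·38 + 19; 38 = 2·19 + 0 → gcd = 19; 513 = 19·27.
Back-substitution yields 931·(-23) + 893·(24) = 19, so one solution is x = -23·27 = -621, y = 24·27 = 648.
Solutions in x differ by 893/19 = 47; the one in [0, 47) is -621 mod 47 = 37.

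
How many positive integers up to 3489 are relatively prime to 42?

Prime factors of 42: 2, 3, 7. Count integers ≤ 3489 divisible by none of them.
By inclusion–exclusion: 3489 − ⌊3489/2⌋ − ⌊3489/3⌋ − ⌊3489/7⌋ + ⌊3489/6⌋ + ⌊3489/14⌋ + ⌊3489/21⌋ − ⌊3489/42⌋ = 997.

997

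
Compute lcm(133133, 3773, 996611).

133133 = 7² · 11 · 13 · 19; 3773 = 7³ · 11; 996611 = 7² · 11 · 43²
lcm takes max exponent of each prime: 7³ · 11 · 13 · 19 · 43² = 1723140419

1723140419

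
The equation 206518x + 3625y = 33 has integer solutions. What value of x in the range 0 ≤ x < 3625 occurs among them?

2981

gcd(206518, 3625) = 1 (Euclid: 206518 = 56·3625 + 3518; 3625 = 1·3518 + 107; 3518 = 32·107 + 94; 107 = 1·94 + 13; 94 = 7·13 + 3; 13 = 4·3 + 1; 3 = 3·1 + 0), and 1 | 33.
Extended Euclid: 206518·(-1118) + 3625·(63693) = 1. Scale by 33: x₀ = -36894.
General solution x = x₀ + 3625t; reducing mod 3625 gives x = 2981 (and y = -169829).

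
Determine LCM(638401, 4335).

9576015

gcd first: 638401 = 147·4335 + 1156; 4335 = 3·1156 + 867; 1156 = 1·867 + 289; 867 = 3·289 + 0 → gcd = 289
lcm = 638401·4335/gcd = 2767468335/289 = 9576015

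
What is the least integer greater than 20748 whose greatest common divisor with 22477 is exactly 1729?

24206

gcd(x, 22477) = 1729 forces 1729 | x; write x = 1729s. Then gcd(1729s, 1729·13) = 1729·gcd(s, 13), so need gcd(s, 13) = 1.
1729s > 20748 gives s ≥ 13. The least s ≥ 13 coprime to 13 is 14, so x = 1729·14 = 24206.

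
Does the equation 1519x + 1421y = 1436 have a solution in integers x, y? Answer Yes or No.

By Bézout, 1519x + 1421y = 1436 has integer solutions iff gcd(1519, 1421) | 1436.
Euclid: 1519 = 1·1421 + 98; 1421 = 14·98 + 49; 98 = 2·49 + 0. gcd = 49; 1436 mod 49 = 15. No.

No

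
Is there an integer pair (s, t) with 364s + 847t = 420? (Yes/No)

Yes

By Bézout, 364s + 847t = 420 has integer solutions iff gcd(364, 847) | 420.
Euclid: 847 = 2·364 + 119; 364 = 3·119 + 7; 119 = 17·7 + 0. gcd = 7; 420 mod 7 = 0. Yes.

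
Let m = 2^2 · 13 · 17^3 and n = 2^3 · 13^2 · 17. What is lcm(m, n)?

max exponent per prime: 2^3 · 13^2 · 17^3 = 6642376

6642376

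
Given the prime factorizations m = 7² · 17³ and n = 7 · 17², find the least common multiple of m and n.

240737

max exponent per prime: 7² · 17³ = 240737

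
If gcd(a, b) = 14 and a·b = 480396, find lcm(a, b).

34314

gcd·lcm = product, so lcm = 480396/14 = 34314.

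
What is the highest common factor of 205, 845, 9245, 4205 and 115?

5

gcd(205, 845): 845 = 4·205 + 25; 205 = 8·25 + 5; 25 = 5·5 + 0 → 5
gcd(5, 9245): 9245 = 1849·5 + 0 → 5
gcd(5, 4205): 4205 = 841·5 + 0 → 5
gcd(5, 115): 115 = 23·5 + 0 → 5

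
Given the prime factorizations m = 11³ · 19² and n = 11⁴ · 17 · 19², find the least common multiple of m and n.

max exponent per prime: 11⁴ · 17 · 19² = 89851817

89851817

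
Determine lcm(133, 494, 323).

58786

133 = 7 · 19; 494 = 2 · 13 · 19; 323 = 17 · 19
lcm takes max exponent of each prime: 2 · 7 · 13 · 17 · 19 = 58786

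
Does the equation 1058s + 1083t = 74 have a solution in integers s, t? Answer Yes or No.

gcd(1058, 1083): 1083 = 1·1058 + 25; 1058 = 42·25 + 8; 25 = 3·8 + 1; 8 = 8·1 + 0 → 1
1 divides 74, so a solution exists.

Yes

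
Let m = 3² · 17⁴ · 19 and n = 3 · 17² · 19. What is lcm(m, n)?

max exponent per prime: 3² · 17⁴ · 19 = 14282091

14282091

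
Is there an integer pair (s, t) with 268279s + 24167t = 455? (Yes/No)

No

gcd(268279, 24167): 268279 = 11·24167 + 2442; 24167 = 9·2442 + 2189; 2442 = 1·2189 + 253; 2189 = 8·253 + 165; 253 = 1·165 + 88; 165 = 1·88 + 77; 88 = 1·77 + 11; 77 = 7·11 + 0 → 11
11 does not divide 455, so a solution does not exist.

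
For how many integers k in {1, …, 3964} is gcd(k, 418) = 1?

418 = 2·11·19. Inclusion–exclusion on these primes:
3964 − ⌊3964/2⌋ − ⌊3964/11⌋ − ⌊3964/19⌋ + ⌊3964/22⌋ + ⌊3964/38⌋ + ⌊3964/209⌋ − ⌊3964/418⌋ = 1707

1707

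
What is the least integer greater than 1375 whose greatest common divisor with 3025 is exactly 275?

1650

gcd(a, 3025) = 275 forces 275 | a; write a = 275s. Then gcd(275s, 275·11) = 275·gcd(s, 11), so need gcd(s, 11) = 1.
275s > 1375 gives s ≥ 6. The least s ≥ 6 coprime to 11 is 6, so a = 275·6 = 1650.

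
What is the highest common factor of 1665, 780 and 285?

15

1665 = 3² · 5 · 37; 780 = 2² · 3 · 5 · 13; 285 = 3 · 5 · 19
gcd takes min exponent of each prime: 3 · 5 = 15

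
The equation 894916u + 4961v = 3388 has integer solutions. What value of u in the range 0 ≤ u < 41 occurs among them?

gcd(894916, 4961) = 121 (Euclid: 894916 = 180·4961 + 1936; 4961 = 2·1936 + 1089; 1936 = 1·1089 + 847; 1089 = 1·847 + 242; 847 = 3·242 + 121; 242 = 2·121 + 0), and 121 | 3388.
Extended Euclid: 894916·(18) + 4961·(-3247) = 121. Scale by 28: u₀ = 504.
General solution u = u₀ + 41t; reducing mod 41 gives u = 12 (and v = -2164).

12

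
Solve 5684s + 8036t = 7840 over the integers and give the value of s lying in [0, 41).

gcd(5684, 8036) = 196 (Euclid: 8036 = 1·5684 + 2352; 5684 = 2·2352 + 980; 2352 = 2·980 + 392; 980 = 2·392 + 196; 392 = 2·196 + 0), and 196 | 7840.
Extended Euclid: 5684·(17) + 8036·(-12) = 196. Scale by 40: s₀ = 680.
General solution s = s₀ + 41k; reducing mod 41 gives s = 24 (and t = -16).

24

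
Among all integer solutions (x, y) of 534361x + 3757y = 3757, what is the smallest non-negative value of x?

Euclid: 534361 = 142·3757 + 867; 3757 = 4·867 + 289; 867 = 3·289 + 0 → gcd = 289; 3757 = 289·13.
Back-substitution yields 534361·(-4) + 3757·(569) = 289, so one solution is x = -4·13 = -52, y = 569·13 = 7397.
Solutions in x differ by 3757/289 = 13; the one in [0, 13) is -52 mod 13 = 0.

0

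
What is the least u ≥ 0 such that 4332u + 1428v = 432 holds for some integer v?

9

gcd(4332, 1428) = 12 (Euclid: 4332 = 3·1428 + 48; 1428 = 29·48 + 36; 48 = 1·36 + 12; 36 = 3·12 + 0), and 12 | 432.
Extended Euclid: 4332·(30) + 1428·(-91) = 12. Scale by 36: u₀ = 1080.
General solution u = u₀ + 119t; reducing mod 119 gives u = 9 (and v = -27).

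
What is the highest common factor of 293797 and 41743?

19

293797 = 7 · 19 · 47²
41743 = 13³ · 19
Common: 19 = 19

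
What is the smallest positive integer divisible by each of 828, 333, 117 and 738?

828 = 2² · 3² · 23; 333 = 3² · 37; 117 = 3² · 13; 738 = 2 · 3² · 41
lcm takes max exponent of each prime: 2² · 3² · 13 · 23 · 37 · 41 = 16328988

16328988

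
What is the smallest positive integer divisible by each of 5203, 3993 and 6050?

8584950

5203 = 11² · 43; 3993 = 3 · 11³; 6050 = 2 · 5² · 11²
lcm takes max exponent of each prime: 2 · 3 · 5² · 11³ · 43 = 8584950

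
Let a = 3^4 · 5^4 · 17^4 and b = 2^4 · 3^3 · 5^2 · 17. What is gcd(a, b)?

11475

min exponent per shared prime: 3^3 · 5^2 · 17 = 11475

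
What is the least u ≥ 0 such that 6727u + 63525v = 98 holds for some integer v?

Reduce mod 63525: 6727u ≡ 98 (mod 63525). With g = gcd(6727, 63525) = 7 dividing 98, divide through: 961u ≡ 14 (mod 9075).
Since gcd(961, 9075) = 1, u ≡ 14·(961)⁻¹ ≡ 3749 (mod 9075). Smallest non-negative: 3749.

3749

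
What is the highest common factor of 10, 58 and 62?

10 = 2 · 5; 58 = 2 · 29; 62 = 2 · 31
gcd takes min exponent of each prime: 2 = 2

2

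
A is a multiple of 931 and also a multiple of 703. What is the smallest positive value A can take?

931 = 7² · 19; 703 = 19 · 37
max exponents: 7² · 19 · 37 = 34447

34447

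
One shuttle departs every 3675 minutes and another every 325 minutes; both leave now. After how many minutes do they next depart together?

47775

gcd first: 3675 = 11·325 + 100; 325 = 3·100 + 25; 100 = 4·25 + 0 → gcd = 25
lcm = 3675·325/gcd = 1194375/25 = 47775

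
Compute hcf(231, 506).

11

231 = 3 · 7 · 11
506 = 2 · 11 · 23
Common: 11 = 11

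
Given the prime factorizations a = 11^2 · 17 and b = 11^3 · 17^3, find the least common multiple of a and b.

max exponent per prime: 11^3 · 17^3 = 6539203

6539203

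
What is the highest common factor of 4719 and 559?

13

Euclid: 4719 = 8·559 + 247; 559 = 2·247 + 65; 247 = 3·65 + 52; 65 = 1·52 + 13; 52 = 4·13 + 0. Last nonzero remainder: 13.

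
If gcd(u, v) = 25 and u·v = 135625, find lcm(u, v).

Since gcd(u,v)·lcm(u,v) = uv, lcm = 135625/25 = 5425.

5425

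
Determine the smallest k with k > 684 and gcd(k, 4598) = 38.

722

gcd(k, 4598) = 38 forces 38 | k; write k = 38s. Then gcd(38s, 38·121) = 38·gcd(s, 121), so need gcd(s, 121) = 1.
38s > 684 gives s ≥ 19. The least s ≥ 19 coprime to 121 is 19, so k = 38·19 = 722.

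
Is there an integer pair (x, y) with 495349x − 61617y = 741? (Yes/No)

Yes

gcd(495349, 61617): 495349 = 8·61617 + 2413; 61617 = 25·2413 + 1292; 2413 = 1·1292 + 1121; 1292 = 1·1121 + 171; 1121 = 6·171 + 95; 171 = 1·95 + 76; 95 = 1·76 + 19; 76 = 4·19 + 0 → 19
19 divides 741, so a solution exists.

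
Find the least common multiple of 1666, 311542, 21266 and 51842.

1666 = 2 · 7² · 17; 311542 = 2 · 7² · 11 · 17²; 21266 = 2 · 7³ · 31; 51842 = 2 · 7² · 23²
lcm takes max exponent of each prime: 2 · 7³ · 11 · 17² · 23² · 31 = 35762840806

35762840806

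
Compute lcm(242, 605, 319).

35090

242 = 2 · 11²; 605 = 5 · 11²; 319 = 11 · 29
lcm takes max exponent of each prime: 2 · 5 · 11² · 29 = 35090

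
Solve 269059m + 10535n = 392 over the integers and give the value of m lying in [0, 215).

178

Euclid: 269059 = 25·10535 + 5684; 10535 = 1·5684 + 4851; 5684 = 1·4851 + 833; 4851 = 5·833 + 686; 833 = 1·686 + 147; 686 = 4·147 + 98; 147 = 1·98 + 49; 98 = 2·49 + 0 → gcd = 49; 392 = 49·8.
Back-substitution yields 269059·(76) + 10535·(-1941) = 49, so one solution is m = 76·8 = 608, n = -1941·8 = -15528.
Solutions in m differ by 10535/49 = 215; the one in [0, 215) is 608 mod 215 = 178.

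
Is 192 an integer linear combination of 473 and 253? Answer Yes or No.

No

By Bézout, 473m + 253n = 192 has integer solutions iff gcd(473, 253) | 192.
Euclid: 473 = 1·253 + 220; 253 = 1·220 + 33; 220 = 6·33 + 22; 33 = 1·22 + 11; 22 = 2·11 + 0. gcd = 11; 192 mod 11 = 5. No.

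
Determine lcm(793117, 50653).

793117 = 13³ · 19²; 50653 = 37³
max exponents: 13³ · 19² · 37³ = 40173755401

40173755401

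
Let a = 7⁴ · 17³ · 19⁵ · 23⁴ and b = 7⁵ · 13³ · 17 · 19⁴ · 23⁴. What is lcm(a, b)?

max exponent per prime: 7⁵ · 13³ · 17³ · 19⁵ · 23⁴ = 125703210533068131793193

125703210533068131793193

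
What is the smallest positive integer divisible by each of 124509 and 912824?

gcd first: 912824 = 7·124509 + 41261; 124509 = 3·41261 + 726; 41261 = 56·726 + 605; 726 = 1·605 + 121; 605 = 5·121 + 0 → gcd = 121
lcm = 124509·912824/gcd = 113654803416/121 = 939295896

939295896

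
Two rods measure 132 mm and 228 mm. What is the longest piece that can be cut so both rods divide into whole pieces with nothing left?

12

Euclid: 228 = 1·132 + 96; 132 = 1·96 + 36; 96 = 2·36 + 24; 36 = 1·24 + 12; 24 = 2·12 + 0. Last nonzero remainder: 12.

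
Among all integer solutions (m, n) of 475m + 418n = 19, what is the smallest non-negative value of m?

15

Euclid: 475 = 1·418 + 57; 418 = 7·57 + 19; 57 = 3·19 + 0 → gcd = 19; 19 = 19·1.
Back-substitution yields 475·(-7) + 418·(8) = 19, so one solution is m = -7·1 = -7, n = 8·1 = 8.
Solutions in m differ by 418/19 = 22; the one in [0, 22) is -7 mod 22 = 15.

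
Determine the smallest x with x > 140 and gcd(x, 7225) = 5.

7225 = 5·1445. Any x with gcd(x, 7225) = 5 is a multiple of 5, say 5s, with s coprime to 1445.
Need s > 140/5, so s ≥ 29. First s ≥ 29 with gcd(s, 1445) = 1 is s = 29. Thus x = 5·29 = 145.

145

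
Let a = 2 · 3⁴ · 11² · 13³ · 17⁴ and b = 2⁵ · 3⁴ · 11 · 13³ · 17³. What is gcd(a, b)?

19234660302

min exponent per shared prime: 2 · 3⁴ · 11 · 13³ · 17³ = 19234660302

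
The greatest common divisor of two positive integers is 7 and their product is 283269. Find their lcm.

Since gcd(a,b)·lcm(a,b) = ab, lcm = 283269/7 = 40467.

40467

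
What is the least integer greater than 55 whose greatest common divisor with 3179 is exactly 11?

66

gcd(m, 3179) = 11 forces 11 | m; write m = 11s. Then gcd(11s, 11·289) = 11·gcd(s, 289), so need gcd(s, 289) = 1.
11s > 55 gives s ≥ 6. The least s ≥ 6 coprime to 289 is 6, so m = 11·6 = 66.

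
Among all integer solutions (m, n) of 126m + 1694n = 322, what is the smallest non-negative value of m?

16

Reduce mod 1694: 126m ≡ 322 (mod 1694). With g = gcd(126, 1694) = 14 dividing 322, divide through: 9m ≡ 23 (mod 121).
Since gcd(9, 121) = 1, m ≡ 23·(9)⁻¹ ≡ 16 (mod 121). Smallest non-negative: 16.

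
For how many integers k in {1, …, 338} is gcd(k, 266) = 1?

Prime factors of 266: 2, 7, 19. Count integers ≤ 338 divisible by none of them.
By inclusion–exclusion: 338 − ⌊338/2⌋ − ⌊338/7⌋ − ⌊338/19⌋ + ⌊338/14⌋ + ⌊338/38⌋ + ⌊338/133⌋ − ⌊338/266⌋ = 137.

137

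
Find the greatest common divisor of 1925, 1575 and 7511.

gcd(1925, 1575): 1925 = 1·1575 + 350; 1575 = 4·350 + 175; 350 = 2·175 + 0 → 175
gcd(175, 7511): 7511 = 42·175 + 161; 175 = 1·161 + 14; 161 = 11·14 + 7; 14 = 2·7 + 0 → 7

7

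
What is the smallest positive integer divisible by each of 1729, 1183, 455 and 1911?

1729 = 7 · 13 · 19; 1183 = 7 · 13²; 455 = 5 · 7 · 13; 1911 = 3 · 7² · 13
lcm takes max exponent of each prime: 3 · 5 · 7² · 13² · 19 = 2360085

2360085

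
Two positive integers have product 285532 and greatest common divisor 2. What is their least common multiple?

142766

For any two positive integers, gcd × lcm equals their product. Hence lcm = 285532 / 2 = 142766.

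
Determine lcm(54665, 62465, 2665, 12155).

lcm(54665, 62465) = 54665·62465/gcd = 3414649225/65 = 52533065
lcm(52533065, 2665) = 52533065·2665/gcd = 140000618225/65 = 2153855665
lcm(2153855665, 12155) = 2153855665·12155/gcd = 26180115608075/65 = 402771009355

402771009355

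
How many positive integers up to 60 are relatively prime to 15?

32

Prime factors of 15: 3, 5. Count integers ≤ 60 divisible by none of them.
By inclusion–exclusion: 60 − ⌊60/3⌋ − ⌊60/5⌋ + ⌊60/15⌋ = 32.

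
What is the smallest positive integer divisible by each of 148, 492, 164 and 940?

lcm(148, 492) = 148·492/gcd = 72816/4 = 18204
lcm(18204, 164) = 18204·164/gcd = 2985456/164 = 18204
lcm(18204, 940) = 18204·940/gcd = 17111760/4 = 4277940

4277940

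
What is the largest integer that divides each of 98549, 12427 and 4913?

gcd(98549, 12427): 98549 = 7·12427 + 11560; 12427 = 1·11560 + 867; 11560 = 13·867 + 289; 867 = 3·289 + 0 → 289
gcd(289, 4913): 4913 = 17·289 + 0 → 289

289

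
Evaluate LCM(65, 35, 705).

65 = 5 · 13; 35 = 5 · 7; 705 = 3 · 5 · 47
lcm takes max exponent of each prime: 3 · 5 · 7 · 13 · 47 = 64155

64155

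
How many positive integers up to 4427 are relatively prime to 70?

1518

70 = 2·5·7. Inclusion–exclusion on these primes:
4427 − ⌊4427/2⌋ − ⌊4427/5⌋ − ⌊4427/7⌋ + ⌊4427/10⌋ + ⌊4427/14⌋ + ⌊4427/35⌋ − ⌊4427/70⌋ = 1518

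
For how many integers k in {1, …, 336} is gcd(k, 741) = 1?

Prime factors of 741: 3, 13, 19. Count integers ≤ 336 divisible by none of them.
By inclusion–exclusion: 336 − ⌊336/3⌋ − ⌊336/13⌋ − ⌊336/19⌋ + ⌊336/39⌋ + ⌊336/57⌋ + ⌊336/247⌋ − ⌊336/741⌋ = 196.

196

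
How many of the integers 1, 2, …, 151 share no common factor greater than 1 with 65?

112

65 = 5·13. Inclusion–exclusion on these primes:
151 − ⌊151/5⌋ − ⌊151/13⌋ + ⌊151/65⌋ = 112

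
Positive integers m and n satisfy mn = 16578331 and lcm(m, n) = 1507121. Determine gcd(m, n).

11

gcd·lcm = product, so gcd = 16578331/1507121 = 11.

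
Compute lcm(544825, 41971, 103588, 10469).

lcm(544825, 41971) = 544825·41971/gcd = 22866850075/19 = 1203518425
lcm(1203518425, 103588) = 1203518425·103588/gcd = 124670066608900/893 = 139608137300
lcm(139608137300, 10469) = 139608137300·10469/gcd = 1461557589393700/551 = 2652554608700

2652554608700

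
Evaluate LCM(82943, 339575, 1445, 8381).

2826282725

82943 = 7 · 17² · 41; 339575 = 5² · 17² · 47; 1445 = 5 · 17²; 8381 = 17² · 29
lcm takes max exponent of each prime: 5² · 7 · 17² · 29 · 41 · 47 = 2826282725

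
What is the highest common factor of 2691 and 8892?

117

Euclid: 8892 = 3·2691 + 819; 2691 = 3·819 + 234; 819 = 3·234 + 117; 234 = 2·117 + 0. Last nonzero remainder: 117.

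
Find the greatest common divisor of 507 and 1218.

Euclid: 1218 = 2·507 + 204; 507 = 2·204 + 99; 204 = 2·99 + 6; 99 = 16·6 + 3; 6 = 2·3 + 0. Last nonzero remainder: 3.

3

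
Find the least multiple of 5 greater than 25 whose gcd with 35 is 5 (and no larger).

30

Multiples of 5 above 25: 5·6, 5·7, … . Need the cofactor coprime to 35/5 = 7.
Checking s = 6, 7, … the first with gcd(s, 7) = 1 is s = 6, giving 30.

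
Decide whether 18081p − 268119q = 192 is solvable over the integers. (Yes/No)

gcd(18081, 268119): 268119 = 14·18081 + 14985; 18081 = 1·14985 + 3096; 14985 = 4·3096 + 2601; 3096 = 1·2601 + 495; 2601 = 5·495 + 126; 495 = 3·126 + 117; 126 = 1·117 + 9; 117 = 13·9 + 0 → 9
9 does not divide 192, so a solution does not exist.

No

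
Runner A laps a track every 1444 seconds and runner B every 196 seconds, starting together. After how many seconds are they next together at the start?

gcd first: 1444 = 7·196 + 72; 196 = 2·72 + 52; 72 = 1·52 + 20; 52 = 2·20 + 12; 20 = 1·12 + 8; 12 = 1·8 + 4; 8 = 2·4 + 0 → gcd = 4
lcm = 1444·196/gcd = 283024/4 = 70756

70756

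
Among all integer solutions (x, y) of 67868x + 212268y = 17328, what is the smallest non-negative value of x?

Reduce mod 212268: 67868x ≡ 17328 (mod 212268). With g = gcd(67868, 212268) = 1444 dividing 17328, divide through: 47x ≡ 12 (mod 147).
Since gcd(47, 147) = 1, x ≡ 12·(47)⁻¹ ≡ 141 (mod 147). Smallest non-negative: 141.

141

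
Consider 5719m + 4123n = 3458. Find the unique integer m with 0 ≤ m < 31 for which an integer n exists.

28

gcd(5719, 4123) = 133 (Euclid: 5719 = 1·4123 + 1596; 4123 = 2·1596 + 931; 1596 = 1·931 + 665; 931 = 1·665 + 266; 665 = 2·266 + 133; 266 = 2·133 + 0), and 133 | 3458.
Extended Euclid: 5719·(13) + 4123·(-18) = 133. Scale by 26: m₀ = 338.
General solution m = m₀ + 31t; reducing mod 31 gives m = 28 (and n = -38).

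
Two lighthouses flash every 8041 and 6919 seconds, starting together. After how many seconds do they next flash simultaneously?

297517

8041 = 11 · 17 · 43; 6919 = 11 · 17 · 37
max exponents: 11 · 17 · 37 · 43 = 297517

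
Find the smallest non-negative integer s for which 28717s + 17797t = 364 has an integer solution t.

Euclid: 28717 = 1·17797 + 10920; 17797 = 1·10920 + 6877; 10920 = 1·6877 + 4043; 6877 = 1·4043 + 2834; 4043 = 1·2834 + 1209; 2834 = 2·1209 + 416; 1209 = 2·416 + 377; 416 = 1·377 + 39; 377 = 9·39 + 26; 39 = 1·26 + 13; 26 = 2·13 + 0 → gcd = 13; 364 = 13·28.
Back-substitution yields 28717·(-471) + 17797·(760) = 13, so one solution is s = -471·28 = -13188, t = 760·28 = 21280.
Solutions in s differ by 17797/13 = 1369; the one in [0, 1369) is -13188 mod 1369 = 502.

502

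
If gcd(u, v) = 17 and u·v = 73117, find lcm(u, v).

4301

Since gcd(u,v)·lcm(u,v) = uv, lcm = 73117/17 = 4301.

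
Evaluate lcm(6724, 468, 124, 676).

lcm(6724, 468) = 6724·468/gcd = 3146832/4 = 786708
lcm(786708, 124) = 786708·124/gcd = 97551792/4 = 24387948
lcm(24387948, 676) = 24387948·676/gcd = 16486252848/52 = 317043324

317043324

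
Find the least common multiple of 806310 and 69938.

806310 = 2 · 3² · 5 · 17² · 31; 69938 = 2 · 11² · 17²
max exponents: 2 · 3² · 5 · 11² · 17² · 31 = 97563510

97563510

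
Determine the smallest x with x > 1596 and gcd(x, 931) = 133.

931 = 133·7. Any x with gcd(x, 931) = 133 is a multiple of 133, say 133s, with s coprime to 7.
Need s > 1596/133, so s ≥ 13. First s ≥ 13 with gcd(s, 7) = 1 is s = 13. Thus x = 133·13 = 1729.

1729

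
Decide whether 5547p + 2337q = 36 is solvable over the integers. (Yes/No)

By Bézout, 5547p + 2337q = 36 has integer solutions iff gcd(5547, 2337) | 36.
Euclid: 5547 = 2·2337 + 873; 2337 = 2·873 + 591; 873 = 1·591 + 282; 591 = 2·282 + 27; 282 = 10·27 + 12; 27 = 2·12 + 3; 12 = 4·3 + 0. gcd = 3; 36 mod 3 = 0. Yes.

Yes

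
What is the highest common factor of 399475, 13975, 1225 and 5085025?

399475 = 5² · 19 · 29²; 13975 = 5² · 13 · 43; 1225 = 5² · 7²; 5085025 = 5² · 11² · 41²
gcd takes min exponent of each prime: 5² = 25

25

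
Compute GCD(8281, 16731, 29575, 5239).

169

gcd(8281, 16731): 16731 = 2·8281 + 169; 8281 = 49·169 + 0 → 169
gcd(169, 29575): 29575 = 175·169 + 0 → 169
gcd(169, 5239): 5239 = 31·169 + 0 → 169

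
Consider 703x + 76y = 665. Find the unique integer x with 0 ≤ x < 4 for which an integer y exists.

Reduce mod 76: 703x ≡ 665 (mod 76). With g = gcd(703, 76) = 19 dividing 665, divide through: 37x ≡ 35 (mod 4).
Since gcd(37, 4) = 1, x ≡ 35·(37)⁻¹ ≡ 3 (mod 4). Smallest non-negative: 3.

3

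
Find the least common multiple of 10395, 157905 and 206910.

126008190

10395 = 3³ · 5 · 7 · 11; 157905 = 3² · 5 · 11² · 29; 206910 = 2 · 3² · 5 · 11² · 19
lcm takes max exponent of each prime: 2 · 3³ · 5 · 7 · 11² · 19 · 29 = 126008190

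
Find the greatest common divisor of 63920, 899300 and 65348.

68

gcd(63920, 899300): 899300 = 14·63920 + 4420; 63920 = 14·4420 + 2040; 4420 = 2·2040 + 340; 2040 = 6·340 + 0 → 340
gcd(340, 65348): 65348 = 192·340 + 68; 340 = 5·68 + 0 → 68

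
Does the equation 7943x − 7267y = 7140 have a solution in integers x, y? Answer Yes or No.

gcd(7943, 7267): 7943 = 1·7267 + 676; 7267 = 10·676 + 507; 676 = 1·507 + 169; 507 = 3·169 + 0 → 169
169 does not divide 7140, so a solution does not exist.

No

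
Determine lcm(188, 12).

gcd first: 188 = 15·12 + 8; 12 = 1·8 + 4; 8 = 2·4 + 0 → gcd = 4
lcm = 188·12/gcd = 2256/4 = 564

564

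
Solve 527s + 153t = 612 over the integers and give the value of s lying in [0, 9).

Euclid: 527 = 3·153 + 68; 153 = 2·68 + 17; 68 = 4·17 + 0 → gcd = 17; 612 = 17·36.
Back-substitution yields 527·(-2) + 153·(7) = 17, so one solution is s = -2·36 = -72, t = 7·36 = 252.
Solutions in s differ by 153/17 = 9; the one in [0, 9) is -72 mod 9 = 0.

0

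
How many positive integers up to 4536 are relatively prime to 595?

Prime factors of 595: 5, 7, 17. Count integers ≤ 4536 divisible by none of them.
By inclusion–exclusion: 4536 − ⌊4536/5⌋ − ⌊4536/7⌋ − ⌊4536/17⌋ + ⌊4536/35⌋ + ⌊4536/85⌋ + ⌊4536/119⌋ − ⌊4536/595⌋ = 2928.

2928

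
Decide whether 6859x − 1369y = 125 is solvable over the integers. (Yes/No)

Yes

By Bézout, 6859x − 1369y = 125 has integer solutions iff gcd(6859, 1369) | 125.
Euclid: 6859 = 5·1369 + 14; 1369 = 97·14 + 11; 14 = 1·11 + 3; 11 = 3·3 + 2; 3 = 1·2 + 1; 2 = 2·1 + 0. gcd = 1; 125 mod 1 = 0. Yes.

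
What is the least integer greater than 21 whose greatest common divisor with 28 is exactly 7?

Multiples of 7 above 21: 7·4, 7·5, … . Need the cofactor coprime to 28/7 = 4.
Checking s = 4, 5, … the first with gcd(s, 4) = 1 is s = 5, giving 35.

35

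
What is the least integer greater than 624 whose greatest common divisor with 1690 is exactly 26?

gcd(x, 1690) = 26 forces 26 | x; write x = 26s. Then gcd(26s, 26·65) = 26·gcd(s, 65), so need gcd(s, 65) = 1.
26s > 624 gives s ≥ 25. The least s ≥ 25 coprime to 65 is 27, so x = 26·27 = 702.

702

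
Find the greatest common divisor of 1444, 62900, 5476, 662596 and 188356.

4

gcd(1444, 62900): 62900 = 43·1444 + 808; 1444 = 1·808 + 636; 808 = 1·636 + 172; 636 = 3·172 + 120; 172 = 1·120 + 52; 120 = 2·52 + 16; 52 = 3·16 + 4; 16 = 4·4 + 0 → 4
gcd(4, 5476): 5476 = 1369·4 + 0 → 4
gcd(4, 662596): 662596 = 165649·4 + 0 → 4
gcd(4, 188356): 188356 = 47089·4 + 0 → 4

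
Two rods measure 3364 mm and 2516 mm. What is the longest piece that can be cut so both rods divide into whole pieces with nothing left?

4

Euclid: 3364 = 1·2516 + 848; 2516 = 2·848 + 820; 848 = 1·820 + 28; 820 = 29·28 + 8; 28 = 3·8 + 4; 8 = 2·4 + 0. Last nonzero remainder: 4.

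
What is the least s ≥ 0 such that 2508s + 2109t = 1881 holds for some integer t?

Euclid: 2508 = 1·2109 + 399; 2109 = 5·399 + 114; 399 = 3·114 + 57; 114 = 2·57 + 0 → gcd = 57; 1881 = 57·33.
Back-substitution yields 2508·(16) + 2109·(-19) = 57, so one solution is s = 16·33 = 528, t = -19·33 = -627.
Solutions in s differ by 2109/57 = 37; the one in [0, 37) is 528 mod 37 = 10.

10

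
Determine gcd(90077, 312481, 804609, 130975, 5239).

169

90077 = 13³ · 41; 312481 = 13² · 43²; 804609 = 3² · 13² · 23²; 130975 = 5² · 13² · 31; 5239 = 13² · 31
gcd takes min exponent of each prime: 13² = 169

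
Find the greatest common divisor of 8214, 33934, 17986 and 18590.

2

gcd(8214, 33934): 33934 = 4·8214 + 1078; 8214 = 7·1078 + 668; 1078 = 1·668 + 410; 668 = 1·410 + 258; 410 = 1·258 + 152; 258 = 1·152 + 106; 152 = 1·106 + 46; 106 = 2·46 + 14; 46 = 3·14 + 4; 14 = 3·4 + 2; 4 = 2·2 + 0 → 2
gcd(2, 17986): 17986 = 8993·2 + 0 → 2
gcd(2, 18590): 18590 = 9295·2 + 0 → 2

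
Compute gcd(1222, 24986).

Euclid: 24986 = 20·1222 + 546; 1222 = 2·546 + 130; 546 = 4·130 + 26; 130 = 5·26 + 0. Last nonzero remainder: 26.

26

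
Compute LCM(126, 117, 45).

126 = 2 · 3² · 7; 117 = 3² · 13; 45 = 3² · 5
lcm takes max exponent of each prime: 2 · 3² · 5 · 7 · 13 = 8190

8190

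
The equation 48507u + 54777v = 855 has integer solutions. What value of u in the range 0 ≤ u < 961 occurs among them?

393

Reduce mod 54777: 48507u ≡ 855 (mod 54777). With g = gcd(48507, 54777) = 57 dividing 855, divide through: 851u ≡ 15 (mod 961).
Since gcd(851, 961) = 1, u ≡ 15·(851)⁻¹ ≡ 393 (mod 961). Smallest non-negative: 393.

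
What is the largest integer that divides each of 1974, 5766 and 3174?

gcd(1974, 5766): 5766 = 2·1974 + 1818; 1974 = 1·1818 + 156; 1818 = 11·156 + 102; 156 = 1·102 + 54; 102 = 1·54 + 48; 54 = 1·48 + 6; 48 = 8·6 + 0 → 6
gcd(6, 3174): 3174 = 529·6 + 0 → 6

6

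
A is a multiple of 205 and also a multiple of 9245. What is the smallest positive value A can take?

379045

205 = 5 · 41; 9245 = 5 · 43²
max exponents: 5 · 41 · 43² = 379045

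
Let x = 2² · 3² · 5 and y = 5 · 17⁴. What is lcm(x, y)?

max exponent per prime: 2² · 3² · 5 · 17⁴ = 15033780

15033780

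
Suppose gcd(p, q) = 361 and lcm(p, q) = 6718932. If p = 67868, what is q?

35739

p·q = gcd·lcm = 361·6718932 = 2425534452, so q = 2425534452/67868 = 35739.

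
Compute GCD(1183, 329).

Euclid: 1183 = 3·329 + 196; 329 = 1·196 + 133; 196 = 1·133 + 63; 133 = 2·63 + 7; 63 = 9·7 + 0. Last nonzero remainder: 7.

7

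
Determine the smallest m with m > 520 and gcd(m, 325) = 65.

585

Multiples of 65 above 520: 65·9, 65·10, … . Need the cofactor coprime to 325/65 = 5.
Checking s = 9, 10, … the first with gcd(s, 5) = 1 is s = 9, giving 585.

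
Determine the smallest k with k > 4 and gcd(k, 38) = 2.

gcd(k, 38) = 2 forces 2 | k; write k = 2s. Then gcd(2s, 2·19) = 2·gcd(s, 19), so need gcd(s, 19) = 1.
2s > 4 gives s ≥ 3. The least s ≥ 3 coprime to 19 is 3, so k = 2·3 = 6.

6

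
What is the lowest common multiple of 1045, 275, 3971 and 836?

lcm(1045, 275) = 1045·275/gcd = 287375/55 = 5225
lcm(5225, 3971) = 5225·3971/gcd = 20748475/209 = 99275
lcm(99275, 836) = 99275·836/gcd = 82993900/209 = 397100

397100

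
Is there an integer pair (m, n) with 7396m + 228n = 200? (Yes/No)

gcd(7396, 228): 7396 = 32·228 + 100; 228 = 2·100 + 28; 100 = 3·28 + 16; 28 = 1·16 + 12; 16 = 1·12 + 4; 12 = 3·4 + 0 → 4
4 divides 200, so a solution exists.

Yes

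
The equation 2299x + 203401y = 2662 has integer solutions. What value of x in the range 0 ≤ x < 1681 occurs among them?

Euclid: 203401 = 88·2299 + 1089; 2299 = 2·1089 + 121; 1089 = 9·121 + 0 → gcd = 121; 2662 = 121·22.
Back-substitution yields 2299·(177) + 203401·(-2) = 121, so one solution is x = 177·22 = 3894, y = -2·22 = -44.
Solutions in x differ by 203401/121 = 1681; the one in [0, 1681) is 3894 mod 1681 = 532.

532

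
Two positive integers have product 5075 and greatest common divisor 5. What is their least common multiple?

1015

gcd·lcm = product, so lcm = 5075/5 = 1015.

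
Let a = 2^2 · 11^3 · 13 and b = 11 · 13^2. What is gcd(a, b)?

min exponent per shared prime: 11 · 13 = 143

143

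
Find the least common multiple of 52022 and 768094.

gcd first: 768094 = 14·52022 + 39786; 52022 = 1·39786 + 12236; 39786 = 3·12236 + 3078; 12236 = 3·3078 + 3002; 3078 = 1·3002 + 76; 3002 = 39·76 + 38; 76 = 2·38 + 0 → gcd = 38
lcm = 52022·768094/gcd = 39957786068/38 = 1051520686

1051520686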